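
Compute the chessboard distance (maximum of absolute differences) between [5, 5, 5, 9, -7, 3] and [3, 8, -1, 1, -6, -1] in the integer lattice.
8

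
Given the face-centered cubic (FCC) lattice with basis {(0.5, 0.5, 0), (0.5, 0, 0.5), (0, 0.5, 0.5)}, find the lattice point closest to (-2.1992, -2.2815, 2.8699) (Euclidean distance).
(-2, -2, 3)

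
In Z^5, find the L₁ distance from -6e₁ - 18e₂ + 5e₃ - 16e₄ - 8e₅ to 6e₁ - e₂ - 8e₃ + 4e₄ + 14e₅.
84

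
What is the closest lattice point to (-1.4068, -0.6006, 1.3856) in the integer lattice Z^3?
(-1, -1, 1)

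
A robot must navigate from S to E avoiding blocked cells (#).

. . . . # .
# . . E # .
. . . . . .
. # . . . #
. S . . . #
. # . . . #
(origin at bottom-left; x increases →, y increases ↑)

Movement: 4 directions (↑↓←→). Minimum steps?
5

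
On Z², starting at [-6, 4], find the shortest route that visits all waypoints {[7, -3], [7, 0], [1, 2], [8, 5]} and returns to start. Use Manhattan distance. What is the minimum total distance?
44
(one optimal route: (-6, 4) → (1, 2) → (7, -3) → (7, 0) → (8, 5) → (-6, 4))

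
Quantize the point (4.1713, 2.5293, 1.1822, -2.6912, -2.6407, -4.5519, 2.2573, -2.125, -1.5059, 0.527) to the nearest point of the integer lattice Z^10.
(4, 3, 1, -3, -3, -5, 2, -2, -2, 1)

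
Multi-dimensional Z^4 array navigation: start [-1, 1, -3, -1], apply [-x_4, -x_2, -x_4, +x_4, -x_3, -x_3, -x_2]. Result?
(-1, -1, -5, -2)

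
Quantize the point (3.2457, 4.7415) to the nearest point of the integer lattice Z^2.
(3, 5)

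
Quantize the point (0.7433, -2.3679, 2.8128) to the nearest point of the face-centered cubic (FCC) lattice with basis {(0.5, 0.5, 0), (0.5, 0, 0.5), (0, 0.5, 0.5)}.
(0.5, -2.5, 3)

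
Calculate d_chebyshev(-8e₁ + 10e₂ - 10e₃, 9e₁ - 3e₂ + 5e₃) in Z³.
17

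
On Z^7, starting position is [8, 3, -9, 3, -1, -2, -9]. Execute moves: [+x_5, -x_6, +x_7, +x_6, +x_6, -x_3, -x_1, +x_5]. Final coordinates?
(7, 3, -10, 3, 1, -1, -8)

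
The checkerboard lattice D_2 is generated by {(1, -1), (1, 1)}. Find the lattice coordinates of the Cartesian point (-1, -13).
6b₁ - 7b₂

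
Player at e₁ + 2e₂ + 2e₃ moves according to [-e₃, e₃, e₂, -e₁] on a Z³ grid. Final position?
(0, 3, 2)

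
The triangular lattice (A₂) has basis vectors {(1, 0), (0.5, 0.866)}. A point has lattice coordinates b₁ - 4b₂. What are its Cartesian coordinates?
(-1, -3.464)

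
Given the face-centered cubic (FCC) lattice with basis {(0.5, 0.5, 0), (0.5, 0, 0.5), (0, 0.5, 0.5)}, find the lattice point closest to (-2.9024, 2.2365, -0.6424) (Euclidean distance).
(-3, 2.5, -0.5)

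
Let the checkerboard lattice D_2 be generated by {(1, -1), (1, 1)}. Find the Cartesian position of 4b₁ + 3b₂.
(7, -1)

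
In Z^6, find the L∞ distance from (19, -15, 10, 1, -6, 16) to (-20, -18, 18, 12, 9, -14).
39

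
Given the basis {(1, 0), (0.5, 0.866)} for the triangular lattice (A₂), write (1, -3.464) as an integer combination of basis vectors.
3b₁ - 4b₂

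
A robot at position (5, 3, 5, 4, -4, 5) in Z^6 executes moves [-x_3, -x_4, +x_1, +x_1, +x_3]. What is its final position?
(7, 3, 5, 3, -4, 5)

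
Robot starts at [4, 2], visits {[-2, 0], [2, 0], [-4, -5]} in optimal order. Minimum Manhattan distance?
15
(one optimal route: (4, 2) → (2, 0) → (-2, 0) → (-4, -5))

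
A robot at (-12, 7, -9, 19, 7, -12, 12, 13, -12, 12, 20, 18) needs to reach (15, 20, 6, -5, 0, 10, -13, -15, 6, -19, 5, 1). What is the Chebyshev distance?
31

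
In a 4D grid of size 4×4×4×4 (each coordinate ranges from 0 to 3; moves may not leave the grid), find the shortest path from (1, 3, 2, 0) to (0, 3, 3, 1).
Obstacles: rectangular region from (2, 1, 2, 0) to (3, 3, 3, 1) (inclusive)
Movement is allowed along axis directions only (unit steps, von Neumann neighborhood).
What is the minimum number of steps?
3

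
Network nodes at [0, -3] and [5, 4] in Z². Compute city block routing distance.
12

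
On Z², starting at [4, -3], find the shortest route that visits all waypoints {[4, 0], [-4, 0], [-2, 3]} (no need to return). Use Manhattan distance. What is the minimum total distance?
16
(one optimal route: (4, -3) → (4, 0) → (-4, 0) → (-2, 3))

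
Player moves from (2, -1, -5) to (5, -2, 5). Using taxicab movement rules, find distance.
14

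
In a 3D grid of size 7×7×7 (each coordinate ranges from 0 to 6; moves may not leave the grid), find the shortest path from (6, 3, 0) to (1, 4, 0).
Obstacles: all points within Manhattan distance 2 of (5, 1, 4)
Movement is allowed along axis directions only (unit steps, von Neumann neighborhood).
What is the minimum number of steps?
6
(one shortest path: (6, 3, 0) → (5, 3, 0) → (4, 3, 0) → (3, 3, 0) → (2, 3, 0) → (1, 3, 0) → (1, 4, 0))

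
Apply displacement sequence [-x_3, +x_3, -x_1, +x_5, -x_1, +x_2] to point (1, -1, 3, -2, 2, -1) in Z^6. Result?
(-1, 0, 3, -2, 3, -1)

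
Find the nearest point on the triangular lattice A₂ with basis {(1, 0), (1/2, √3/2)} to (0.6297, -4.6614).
(0.5, -4.33)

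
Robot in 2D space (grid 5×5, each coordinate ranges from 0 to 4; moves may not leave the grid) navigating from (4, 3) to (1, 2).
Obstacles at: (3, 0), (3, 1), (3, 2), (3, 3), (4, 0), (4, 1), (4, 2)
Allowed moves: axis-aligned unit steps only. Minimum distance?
6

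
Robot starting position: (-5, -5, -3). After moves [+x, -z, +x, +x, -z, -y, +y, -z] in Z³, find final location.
(-2, -5, -6)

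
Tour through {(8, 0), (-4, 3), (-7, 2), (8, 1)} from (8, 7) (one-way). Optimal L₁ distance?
26
(one optimal route: (8, 7) → (8, 0) → (8, 1) → (-4, 3) → (-7, 2))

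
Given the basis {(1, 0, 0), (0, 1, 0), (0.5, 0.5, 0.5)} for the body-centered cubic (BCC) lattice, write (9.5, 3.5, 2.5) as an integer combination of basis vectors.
7b₁ + b₂ + 5b₃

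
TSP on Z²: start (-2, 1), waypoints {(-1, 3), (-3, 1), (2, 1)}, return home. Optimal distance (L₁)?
14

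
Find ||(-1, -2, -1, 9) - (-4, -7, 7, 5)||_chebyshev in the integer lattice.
8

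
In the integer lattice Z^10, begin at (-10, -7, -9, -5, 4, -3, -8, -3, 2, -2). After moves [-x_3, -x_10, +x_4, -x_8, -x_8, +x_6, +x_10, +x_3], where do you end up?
(-10, -7, -9, -4, 4, -2, -8, -5, 2, -2)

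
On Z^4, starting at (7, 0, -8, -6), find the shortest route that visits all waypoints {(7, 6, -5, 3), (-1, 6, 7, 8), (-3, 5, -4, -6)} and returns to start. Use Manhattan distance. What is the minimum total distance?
90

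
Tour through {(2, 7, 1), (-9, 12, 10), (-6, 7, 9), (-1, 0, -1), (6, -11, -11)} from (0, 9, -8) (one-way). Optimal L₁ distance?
94
(one optimal route: (0, 9, -8) → (6, -11, -11) → (-1, 0, -1) → (2, 7, 1) → (-6, 7, 9) → (-9, 12, 10))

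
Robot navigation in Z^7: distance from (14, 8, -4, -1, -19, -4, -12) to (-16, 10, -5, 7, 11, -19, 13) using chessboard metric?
30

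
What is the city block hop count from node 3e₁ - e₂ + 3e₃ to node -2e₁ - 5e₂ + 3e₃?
9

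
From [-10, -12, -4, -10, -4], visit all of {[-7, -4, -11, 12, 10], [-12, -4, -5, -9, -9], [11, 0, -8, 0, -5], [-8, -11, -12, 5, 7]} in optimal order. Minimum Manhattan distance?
130
(one optimal route: (-10, -12, -4, -10, -4) → (-12, -4, -5, -9, -9) → (11, 0, -8, 0, -5) → (-8, -11, -12, 5, 7) → (-7, -4, -11, 12, 10))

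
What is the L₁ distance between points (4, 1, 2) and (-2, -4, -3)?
16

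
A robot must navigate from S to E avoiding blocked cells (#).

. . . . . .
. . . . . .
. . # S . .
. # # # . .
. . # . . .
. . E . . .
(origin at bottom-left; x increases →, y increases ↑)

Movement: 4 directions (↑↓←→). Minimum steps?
6
(one shortest path: (3, 3) → (4, 3) → (4, 2) → (4, 1) → (3, 1) → (3, 0) → (2, 0))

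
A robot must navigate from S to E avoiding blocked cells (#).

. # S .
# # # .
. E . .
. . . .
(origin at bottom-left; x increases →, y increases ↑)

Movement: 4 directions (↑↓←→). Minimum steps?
5
(one shortest path: (2, 3) → (3, 3) → (3, 2) → (3, 1) → (2, 1) → (1, 1))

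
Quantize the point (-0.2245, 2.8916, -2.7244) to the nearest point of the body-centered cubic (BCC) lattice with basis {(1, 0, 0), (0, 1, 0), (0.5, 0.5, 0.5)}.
(0, 3, -3)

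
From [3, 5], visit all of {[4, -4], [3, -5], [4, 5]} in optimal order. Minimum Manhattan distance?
12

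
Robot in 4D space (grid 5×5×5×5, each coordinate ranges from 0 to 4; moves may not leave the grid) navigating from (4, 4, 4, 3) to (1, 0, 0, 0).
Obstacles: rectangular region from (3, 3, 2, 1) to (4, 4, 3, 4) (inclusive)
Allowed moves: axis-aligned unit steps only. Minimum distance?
14
(one shortest path: (4, 4, 4, 3) → (3, 4, 4, 3) → (2, 4, 4, 3) → (1, 4, 4, 3) → (1, 3, 4, 3) → (1, 2, 4, 3) → (1, 1, 4, 3) → (1, 0, 4, 3) → (1, 0, 3, 3) → (1, 0, 2, 3) → (1, 0, 1, 3) → (1, 0, 0, 3) → (1, 0, 0, 2) → (1, 0, 0, 1) → (1, 0, 0, 0))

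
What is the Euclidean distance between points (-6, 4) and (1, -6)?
12.2066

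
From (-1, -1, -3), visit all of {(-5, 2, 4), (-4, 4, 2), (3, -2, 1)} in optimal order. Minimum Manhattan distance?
28
(one optimal route: (-1, -1, -3) → (3, -2, 1) → (-4, 4, 2) → (-5, 2, 4))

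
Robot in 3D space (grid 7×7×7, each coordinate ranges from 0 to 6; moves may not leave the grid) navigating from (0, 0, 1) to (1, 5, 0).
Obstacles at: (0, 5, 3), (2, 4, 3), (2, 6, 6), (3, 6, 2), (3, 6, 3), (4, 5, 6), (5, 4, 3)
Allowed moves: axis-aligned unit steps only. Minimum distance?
7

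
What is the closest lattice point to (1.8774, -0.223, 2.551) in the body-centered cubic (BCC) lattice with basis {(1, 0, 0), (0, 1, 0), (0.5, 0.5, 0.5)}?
(1.5, -0.5, 2.5)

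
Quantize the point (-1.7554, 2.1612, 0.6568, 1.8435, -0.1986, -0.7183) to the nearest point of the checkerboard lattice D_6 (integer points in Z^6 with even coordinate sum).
(-2, 2, 1, 2, 0, -1)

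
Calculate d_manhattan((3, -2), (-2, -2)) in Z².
5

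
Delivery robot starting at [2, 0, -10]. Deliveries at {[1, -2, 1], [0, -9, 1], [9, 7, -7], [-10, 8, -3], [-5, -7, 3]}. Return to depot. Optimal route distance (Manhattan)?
98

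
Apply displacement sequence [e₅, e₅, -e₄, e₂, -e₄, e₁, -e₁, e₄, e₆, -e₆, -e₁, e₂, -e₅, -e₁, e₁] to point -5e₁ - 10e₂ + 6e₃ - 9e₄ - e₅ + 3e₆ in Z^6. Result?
(-6, -8, 6, -10, 0, 3)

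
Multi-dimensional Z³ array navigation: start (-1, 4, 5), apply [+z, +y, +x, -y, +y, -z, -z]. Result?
(0, 5, 4)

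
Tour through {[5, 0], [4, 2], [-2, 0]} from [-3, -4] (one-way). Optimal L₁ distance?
15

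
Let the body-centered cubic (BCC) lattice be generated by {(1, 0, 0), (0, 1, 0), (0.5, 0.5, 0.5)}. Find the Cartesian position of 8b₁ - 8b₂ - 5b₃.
(5.5, -10.5, -2.5)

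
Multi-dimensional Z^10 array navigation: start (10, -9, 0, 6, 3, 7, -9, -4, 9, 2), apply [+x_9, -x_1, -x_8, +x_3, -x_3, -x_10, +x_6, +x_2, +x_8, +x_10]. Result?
(9, -8, 0, 6, 3, 8, -9, -4, 10, 2)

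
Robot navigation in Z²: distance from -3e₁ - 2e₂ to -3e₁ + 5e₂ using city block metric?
7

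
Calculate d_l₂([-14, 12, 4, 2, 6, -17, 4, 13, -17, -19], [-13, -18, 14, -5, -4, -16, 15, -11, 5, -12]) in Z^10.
48.7955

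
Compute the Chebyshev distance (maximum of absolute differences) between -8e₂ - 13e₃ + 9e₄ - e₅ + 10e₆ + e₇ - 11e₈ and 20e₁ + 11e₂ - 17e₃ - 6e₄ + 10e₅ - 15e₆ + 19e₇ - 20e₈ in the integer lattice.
25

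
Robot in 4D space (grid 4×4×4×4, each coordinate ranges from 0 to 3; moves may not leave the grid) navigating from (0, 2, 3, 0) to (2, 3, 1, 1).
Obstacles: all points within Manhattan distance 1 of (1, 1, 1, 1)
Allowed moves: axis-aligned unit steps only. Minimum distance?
6
(one shortest path: (0, 2, 3, 0) → (1, 2, 3, 0) → (2, 2, 3, 0) → (2, 3, 3, 0) → (2, 3, 2, 0) → (2, 3, 1, 0) → (2, 3, 1, 1))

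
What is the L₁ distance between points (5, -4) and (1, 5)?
13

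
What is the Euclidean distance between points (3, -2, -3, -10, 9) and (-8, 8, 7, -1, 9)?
20.0499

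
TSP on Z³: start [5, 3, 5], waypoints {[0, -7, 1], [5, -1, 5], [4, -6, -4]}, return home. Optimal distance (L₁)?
48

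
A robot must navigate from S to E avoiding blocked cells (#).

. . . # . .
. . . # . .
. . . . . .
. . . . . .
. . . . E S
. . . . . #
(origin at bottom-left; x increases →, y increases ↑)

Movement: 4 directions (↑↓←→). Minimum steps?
1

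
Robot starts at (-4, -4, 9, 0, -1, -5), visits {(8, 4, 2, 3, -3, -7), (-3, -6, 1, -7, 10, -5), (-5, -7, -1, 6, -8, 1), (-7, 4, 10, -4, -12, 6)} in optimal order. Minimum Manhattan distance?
162
(one optimal route: (-4, -4, 9, 0, -1, -5) → (-3, -6, 1, -7, 10, -5) → (8, 4, 2, 3, -3, -7) → (-5, -7, -1, 6, -8, 1) → (-7, 4, 10, -4, -12, 6))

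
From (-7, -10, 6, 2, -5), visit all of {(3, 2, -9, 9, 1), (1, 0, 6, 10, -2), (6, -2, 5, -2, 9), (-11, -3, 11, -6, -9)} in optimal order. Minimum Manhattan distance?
128
(one optimal route: (-7, -10, 6, 2, -5) → (-11, -3, 11, -6, -9) → (6, -2, 5, -2, 9) → (1, 0, 6, 10, -2) → (3, 2, -9, 9, 1))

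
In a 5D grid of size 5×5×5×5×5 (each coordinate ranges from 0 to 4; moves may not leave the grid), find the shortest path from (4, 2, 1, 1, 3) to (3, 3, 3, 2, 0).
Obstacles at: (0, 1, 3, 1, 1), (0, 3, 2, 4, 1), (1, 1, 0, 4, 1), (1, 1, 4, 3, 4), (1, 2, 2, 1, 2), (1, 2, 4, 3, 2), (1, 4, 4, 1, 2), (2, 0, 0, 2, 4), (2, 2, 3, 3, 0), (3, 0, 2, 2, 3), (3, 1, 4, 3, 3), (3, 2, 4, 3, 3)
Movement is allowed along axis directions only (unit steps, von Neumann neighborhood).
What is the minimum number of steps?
8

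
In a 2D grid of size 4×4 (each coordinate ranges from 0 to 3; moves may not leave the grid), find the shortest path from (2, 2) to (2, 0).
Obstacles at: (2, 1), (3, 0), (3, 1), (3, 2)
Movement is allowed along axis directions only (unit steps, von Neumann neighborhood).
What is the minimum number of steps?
4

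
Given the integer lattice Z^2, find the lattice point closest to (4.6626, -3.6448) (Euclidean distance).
(5, -4)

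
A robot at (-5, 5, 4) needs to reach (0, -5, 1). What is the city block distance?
18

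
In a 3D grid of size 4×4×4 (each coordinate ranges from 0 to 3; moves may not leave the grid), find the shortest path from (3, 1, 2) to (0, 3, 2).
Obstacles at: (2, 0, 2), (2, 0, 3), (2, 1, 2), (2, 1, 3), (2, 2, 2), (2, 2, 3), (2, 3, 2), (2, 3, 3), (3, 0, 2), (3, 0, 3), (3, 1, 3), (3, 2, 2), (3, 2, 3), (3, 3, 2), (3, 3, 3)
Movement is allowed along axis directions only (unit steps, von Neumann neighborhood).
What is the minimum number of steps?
7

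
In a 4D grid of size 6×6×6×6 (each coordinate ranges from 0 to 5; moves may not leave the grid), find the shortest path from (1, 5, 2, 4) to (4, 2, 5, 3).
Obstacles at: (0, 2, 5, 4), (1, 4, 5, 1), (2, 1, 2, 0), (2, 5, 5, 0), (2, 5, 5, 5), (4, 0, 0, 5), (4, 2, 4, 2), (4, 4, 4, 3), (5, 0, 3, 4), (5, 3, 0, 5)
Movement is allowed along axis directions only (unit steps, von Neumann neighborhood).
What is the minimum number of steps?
10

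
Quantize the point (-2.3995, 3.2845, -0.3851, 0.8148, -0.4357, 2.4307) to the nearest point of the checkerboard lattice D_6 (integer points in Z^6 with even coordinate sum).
(-2, 3, 0, 1, 0, 2)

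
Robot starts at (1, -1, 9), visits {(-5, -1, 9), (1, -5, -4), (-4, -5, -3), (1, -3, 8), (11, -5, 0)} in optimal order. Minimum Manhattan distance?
49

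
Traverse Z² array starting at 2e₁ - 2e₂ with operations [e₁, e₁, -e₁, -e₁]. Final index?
(2, -2)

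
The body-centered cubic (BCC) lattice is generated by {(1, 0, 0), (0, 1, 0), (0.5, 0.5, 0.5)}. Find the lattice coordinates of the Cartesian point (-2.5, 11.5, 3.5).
-6b₁ + 8b₂ + 7b₃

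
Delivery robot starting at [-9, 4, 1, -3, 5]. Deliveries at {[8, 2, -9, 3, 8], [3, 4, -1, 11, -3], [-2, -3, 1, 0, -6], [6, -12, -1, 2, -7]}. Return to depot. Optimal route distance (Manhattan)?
154
(one optimal route: (-9, 4, 1, -3, 5) → (8, 2, -9, 3, 8) → (3, 4, -1, 11, -3) → (6, -12, -1, 2, -7) → (-2, -3, 1, 0, -6) → (-9, 4, 1, -3, 5))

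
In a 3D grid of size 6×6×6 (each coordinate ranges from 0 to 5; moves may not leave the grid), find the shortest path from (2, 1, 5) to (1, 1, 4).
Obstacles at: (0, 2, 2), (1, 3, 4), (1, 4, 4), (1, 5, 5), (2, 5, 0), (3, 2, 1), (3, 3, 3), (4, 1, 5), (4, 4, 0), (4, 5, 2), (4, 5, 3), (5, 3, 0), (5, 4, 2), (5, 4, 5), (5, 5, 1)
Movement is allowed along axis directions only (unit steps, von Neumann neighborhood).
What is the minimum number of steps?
2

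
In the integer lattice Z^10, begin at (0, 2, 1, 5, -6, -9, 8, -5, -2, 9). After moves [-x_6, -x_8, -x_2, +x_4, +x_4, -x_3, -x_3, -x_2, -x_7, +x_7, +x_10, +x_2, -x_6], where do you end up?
(0, 1, -1, 7, -6, -11, 8, -6, -2, 10)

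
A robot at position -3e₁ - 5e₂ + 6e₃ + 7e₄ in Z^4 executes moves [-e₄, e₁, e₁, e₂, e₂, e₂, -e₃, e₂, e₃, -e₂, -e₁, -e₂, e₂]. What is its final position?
(-2, -2, 6, 6)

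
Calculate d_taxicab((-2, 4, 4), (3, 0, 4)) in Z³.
9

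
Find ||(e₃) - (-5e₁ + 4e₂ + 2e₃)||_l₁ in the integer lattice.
10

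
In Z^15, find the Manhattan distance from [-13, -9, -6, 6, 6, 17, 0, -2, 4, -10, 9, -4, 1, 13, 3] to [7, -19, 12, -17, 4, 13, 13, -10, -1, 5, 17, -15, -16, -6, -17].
193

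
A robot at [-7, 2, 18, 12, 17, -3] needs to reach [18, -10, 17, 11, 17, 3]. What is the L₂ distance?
28.4077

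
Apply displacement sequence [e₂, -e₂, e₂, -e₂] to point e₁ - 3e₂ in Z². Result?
(1, -3)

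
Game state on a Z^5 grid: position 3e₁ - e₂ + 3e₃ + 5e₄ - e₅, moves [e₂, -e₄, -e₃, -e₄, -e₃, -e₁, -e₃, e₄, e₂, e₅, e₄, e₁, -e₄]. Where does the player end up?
(3, 1, 0, 4, 0)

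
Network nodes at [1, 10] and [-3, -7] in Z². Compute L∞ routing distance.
17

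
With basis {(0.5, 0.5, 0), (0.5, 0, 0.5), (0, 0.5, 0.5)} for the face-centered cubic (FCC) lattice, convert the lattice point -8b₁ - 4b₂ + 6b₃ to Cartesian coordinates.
(-6, -1, 1)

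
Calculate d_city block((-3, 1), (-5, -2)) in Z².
5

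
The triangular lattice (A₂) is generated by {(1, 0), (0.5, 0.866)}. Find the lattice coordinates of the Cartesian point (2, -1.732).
3b₁ - 2b₂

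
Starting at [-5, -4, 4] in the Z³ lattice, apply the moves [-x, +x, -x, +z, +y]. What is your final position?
(-6, -3, 5)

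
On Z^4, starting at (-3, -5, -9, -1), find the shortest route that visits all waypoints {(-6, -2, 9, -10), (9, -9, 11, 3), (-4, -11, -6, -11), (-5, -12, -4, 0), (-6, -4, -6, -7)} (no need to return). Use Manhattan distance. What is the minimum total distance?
100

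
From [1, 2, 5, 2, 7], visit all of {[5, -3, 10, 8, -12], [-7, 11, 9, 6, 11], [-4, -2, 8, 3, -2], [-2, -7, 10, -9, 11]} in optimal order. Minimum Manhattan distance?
129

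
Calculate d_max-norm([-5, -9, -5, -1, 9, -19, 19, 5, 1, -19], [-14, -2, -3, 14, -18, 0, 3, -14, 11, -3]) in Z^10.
27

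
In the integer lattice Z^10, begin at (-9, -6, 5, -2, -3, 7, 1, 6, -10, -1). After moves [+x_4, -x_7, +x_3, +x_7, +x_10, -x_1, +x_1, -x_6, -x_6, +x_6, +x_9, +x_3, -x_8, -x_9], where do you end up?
(-9, -6, 7, -1, -3, 6, 1, 5, -10, 0)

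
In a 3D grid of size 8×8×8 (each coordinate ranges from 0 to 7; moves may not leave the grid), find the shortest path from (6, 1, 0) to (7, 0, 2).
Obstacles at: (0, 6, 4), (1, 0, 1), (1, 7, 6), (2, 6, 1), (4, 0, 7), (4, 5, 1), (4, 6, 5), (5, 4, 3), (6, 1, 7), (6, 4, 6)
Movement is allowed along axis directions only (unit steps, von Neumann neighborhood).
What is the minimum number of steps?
4
(one shortest path: (6, 1, 0) → (7, 1, 0) → (7, 0, 0) → (7, 0, 1) → (7, 0, 2))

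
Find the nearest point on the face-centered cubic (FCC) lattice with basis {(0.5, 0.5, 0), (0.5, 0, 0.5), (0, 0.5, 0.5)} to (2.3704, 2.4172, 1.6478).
(2.5, 2.5, 2)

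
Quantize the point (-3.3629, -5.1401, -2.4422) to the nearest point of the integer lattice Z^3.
(-3, -5, -2)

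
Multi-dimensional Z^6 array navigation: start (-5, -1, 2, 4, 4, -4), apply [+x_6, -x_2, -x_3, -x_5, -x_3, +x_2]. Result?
(-5, -1, 0, 4, 3, -3)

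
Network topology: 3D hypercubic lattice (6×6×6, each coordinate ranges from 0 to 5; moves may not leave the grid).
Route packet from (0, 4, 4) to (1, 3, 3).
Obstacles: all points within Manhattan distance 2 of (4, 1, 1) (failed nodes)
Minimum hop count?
3
(one shortest path: (0, 4, 4) → (1, 4, 4) → (1, 3, 4) → (1, 3, 3))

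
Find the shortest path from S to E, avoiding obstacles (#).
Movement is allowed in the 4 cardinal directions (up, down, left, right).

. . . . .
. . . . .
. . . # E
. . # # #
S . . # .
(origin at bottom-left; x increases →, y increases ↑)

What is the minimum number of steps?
8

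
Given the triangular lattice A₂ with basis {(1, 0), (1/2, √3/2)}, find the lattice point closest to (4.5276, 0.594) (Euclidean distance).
(4.5, 0.866)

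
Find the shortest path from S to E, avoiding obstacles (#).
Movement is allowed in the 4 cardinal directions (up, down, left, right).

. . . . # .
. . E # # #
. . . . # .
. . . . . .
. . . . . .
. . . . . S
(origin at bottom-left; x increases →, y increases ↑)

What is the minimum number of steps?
7
(one shortest path: (5, 0) → (4, 0) → (3, 0) → (2, 0) → (2, 1) → (2, 2) → (2, 3) → (2, 4))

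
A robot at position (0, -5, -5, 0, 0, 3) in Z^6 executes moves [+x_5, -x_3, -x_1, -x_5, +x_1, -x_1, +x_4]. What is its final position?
(-1, -5, -6, 1, 0, 3)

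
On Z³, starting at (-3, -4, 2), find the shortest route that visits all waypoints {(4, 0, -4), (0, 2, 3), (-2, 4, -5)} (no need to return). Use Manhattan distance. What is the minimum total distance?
33
(one optimal route: (-3, -4, 2) → (0, 2, 3) → (-2, 4, -5) → (4, 0, -4))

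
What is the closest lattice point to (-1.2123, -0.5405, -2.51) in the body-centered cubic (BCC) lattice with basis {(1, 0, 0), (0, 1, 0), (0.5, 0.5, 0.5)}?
(-1.5, -0.5, -2.5)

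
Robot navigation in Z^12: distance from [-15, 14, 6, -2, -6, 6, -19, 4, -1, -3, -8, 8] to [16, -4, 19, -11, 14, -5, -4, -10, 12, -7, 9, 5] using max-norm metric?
31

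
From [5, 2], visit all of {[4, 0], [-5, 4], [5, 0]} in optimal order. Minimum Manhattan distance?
16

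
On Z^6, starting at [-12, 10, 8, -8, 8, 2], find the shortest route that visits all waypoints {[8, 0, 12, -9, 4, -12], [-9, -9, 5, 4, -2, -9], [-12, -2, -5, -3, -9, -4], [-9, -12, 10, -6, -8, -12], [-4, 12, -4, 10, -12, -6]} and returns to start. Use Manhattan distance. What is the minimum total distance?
274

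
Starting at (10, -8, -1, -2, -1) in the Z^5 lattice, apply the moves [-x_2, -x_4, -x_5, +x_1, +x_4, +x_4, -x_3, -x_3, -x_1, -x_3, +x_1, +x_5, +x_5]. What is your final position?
(11, -9, -4, -1, 0)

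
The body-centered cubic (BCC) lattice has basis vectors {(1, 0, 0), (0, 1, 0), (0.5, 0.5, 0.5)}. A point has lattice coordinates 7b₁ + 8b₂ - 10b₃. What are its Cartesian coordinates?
(2, 3, -5)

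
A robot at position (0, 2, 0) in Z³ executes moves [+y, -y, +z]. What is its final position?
(0, 2, 1)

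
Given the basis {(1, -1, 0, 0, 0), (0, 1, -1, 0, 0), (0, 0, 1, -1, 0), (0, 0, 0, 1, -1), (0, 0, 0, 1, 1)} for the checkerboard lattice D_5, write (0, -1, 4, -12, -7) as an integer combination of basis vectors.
-b₂ + 3b₃ - b₄ - 8b₅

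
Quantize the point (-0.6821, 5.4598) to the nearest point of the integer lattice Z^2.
(-1, 5)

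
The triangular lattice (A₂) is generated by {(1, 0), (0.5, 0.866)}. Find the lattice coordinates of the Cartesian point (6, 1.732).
5b₁ + 2b₂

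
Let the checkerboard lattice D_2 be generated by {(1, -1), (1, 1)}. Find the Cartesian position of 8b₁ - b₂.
(7, -9)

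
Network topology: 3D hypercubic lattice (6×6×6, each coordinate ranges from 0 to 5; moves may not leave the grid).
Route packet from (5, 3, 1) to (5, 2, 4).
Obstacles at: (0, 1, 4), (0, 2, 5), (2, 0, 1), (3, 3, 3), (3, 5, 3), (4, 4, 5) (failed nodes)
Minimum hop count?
4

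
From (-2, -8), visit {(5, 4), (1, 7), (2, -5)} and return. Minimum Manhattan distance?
44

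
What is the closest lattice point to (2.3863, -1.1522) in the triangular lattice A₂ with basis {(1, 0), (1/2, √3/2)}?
(2.5, -0.866)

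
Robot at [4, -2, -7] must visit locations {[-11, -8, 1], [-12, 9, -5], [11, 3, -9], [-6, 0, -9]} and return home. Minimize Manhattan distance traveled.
106
(one optimal route: (4, -2, -7) → (-11, -8, 1) → (-12, 9, -5) → (-6, 0, -9) → (11, 3, -9) → (4, -2, -7))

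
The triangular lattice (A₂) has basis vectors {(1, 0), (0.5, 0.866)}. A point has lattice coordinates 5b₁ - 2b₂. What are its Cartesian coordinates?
(4, -1.732)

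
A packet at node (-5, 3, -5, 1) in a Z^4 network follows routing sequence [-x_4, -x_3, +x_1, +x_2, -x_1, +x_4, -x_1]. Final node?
(-6, 4, -6, 1)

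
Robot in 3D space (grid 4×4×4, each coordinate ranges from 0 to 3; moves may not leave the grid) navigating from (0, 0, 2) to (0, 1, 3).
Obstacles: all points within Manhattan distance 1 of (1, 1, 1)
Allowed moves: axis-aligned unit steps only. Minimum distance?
2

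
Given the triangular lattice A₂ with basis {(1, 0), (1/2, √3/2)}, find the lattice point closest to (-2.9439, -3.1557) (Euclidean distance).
(-3, -3.464)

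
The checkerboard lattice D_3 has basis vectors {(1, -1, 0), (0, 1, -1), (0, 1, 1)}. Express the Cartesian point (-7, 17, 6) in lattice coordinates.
-7b₁ + 2b₂ + 8b₃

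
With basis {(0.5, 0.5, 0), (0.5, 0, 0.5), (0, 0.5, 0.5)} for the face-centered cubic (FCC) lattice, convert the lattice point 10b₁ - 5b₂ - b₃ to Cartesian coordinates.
(2.5, 4.5, -3)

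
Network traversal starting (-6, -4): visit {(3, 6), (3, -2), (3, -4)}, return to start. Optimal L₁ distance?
38
(one optimal route: (-6, -4) → (3, 6) → (3, -2) → (3, -4) → (-6, -4))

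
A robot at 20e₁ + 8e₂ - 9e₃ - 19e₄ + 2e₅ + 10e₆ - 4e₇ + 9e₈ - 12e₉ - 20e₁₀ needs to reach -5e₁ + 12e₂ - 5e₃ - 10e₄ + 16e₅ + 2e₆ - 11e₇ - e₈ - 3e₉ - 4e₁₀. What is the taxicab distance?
106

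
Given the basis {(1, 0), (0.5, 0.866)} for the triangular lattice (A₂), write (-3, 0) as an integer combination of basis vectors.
-3b₁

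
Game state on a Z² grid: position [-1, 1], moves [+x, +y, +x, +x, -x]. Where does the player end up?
(1, 2)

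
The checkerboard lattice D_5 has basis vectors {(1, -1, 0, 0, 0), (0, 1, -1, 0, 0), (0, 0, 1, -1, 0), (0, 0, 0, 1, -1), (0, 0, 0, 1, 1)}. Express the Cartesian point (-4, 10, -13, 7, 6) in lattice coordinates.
-4b₁ + 6b₂ - 7b₃ - 3b₄ + 3b₅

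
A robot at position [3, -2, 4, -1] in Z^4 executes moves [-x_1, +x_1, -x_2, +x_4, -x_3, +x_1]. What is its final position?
(4, -3, 3, 0)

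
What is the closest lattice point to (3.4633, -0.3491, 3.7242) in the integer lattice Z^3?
(3, 0, 4)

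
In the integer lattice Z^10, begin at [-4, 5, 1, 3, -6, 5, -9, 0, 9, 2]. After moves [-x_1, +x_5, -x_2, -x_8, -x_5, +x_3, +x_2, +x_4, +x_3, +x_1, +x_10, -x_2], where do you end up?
(-4, 4, 3, 4, -6, 5, -9, -1, 9, 3)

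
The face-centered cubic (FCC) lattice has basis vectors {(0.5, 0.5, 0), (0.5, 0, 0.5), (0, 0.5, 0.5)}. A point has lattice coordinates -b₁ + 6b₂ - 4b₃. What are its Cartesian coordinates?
(2.5, -2.5, 1)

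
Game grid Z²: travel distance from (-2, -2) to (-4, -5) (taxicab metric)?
5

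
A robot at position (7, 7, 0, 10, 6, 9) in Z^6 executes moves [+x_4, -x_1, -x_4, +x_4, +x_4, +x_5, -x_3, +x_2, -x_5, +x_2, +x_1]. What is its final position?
(7, 9, -1, 12, 6, 9)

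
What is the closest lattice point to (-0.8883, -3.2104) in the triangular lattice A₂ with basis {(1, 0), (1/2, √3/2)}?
(-1, -3.464)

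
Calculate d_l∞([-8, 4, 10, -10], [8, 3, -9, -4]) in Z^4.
19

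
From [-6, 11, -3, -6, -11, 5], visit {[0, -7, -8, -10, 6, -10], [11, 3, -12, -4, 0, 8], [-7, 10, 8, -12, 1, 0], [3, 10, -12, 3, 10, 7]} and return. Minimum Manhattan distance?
232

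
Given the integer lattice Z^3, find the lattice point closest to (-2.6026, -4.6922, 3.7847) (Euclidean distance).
(-3, -5, 4)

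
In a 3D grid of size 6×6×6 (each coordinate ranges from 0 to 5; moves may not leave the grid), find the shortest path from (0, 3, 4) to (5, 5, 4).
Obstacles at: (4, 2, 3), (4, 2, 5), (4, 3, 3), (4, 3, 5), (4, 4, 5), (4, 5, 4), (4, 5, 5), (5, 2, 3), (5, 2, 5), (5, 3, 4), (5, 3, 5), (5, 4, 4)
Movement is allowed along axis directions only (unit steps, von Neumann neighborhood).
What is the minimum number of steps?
9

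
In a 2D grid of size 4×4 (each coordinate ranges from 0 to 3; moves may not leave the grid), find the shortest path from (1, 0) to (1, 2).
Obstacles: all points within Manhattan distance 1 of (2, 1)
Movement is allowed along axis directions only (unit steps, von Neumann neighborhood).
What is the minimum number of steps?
4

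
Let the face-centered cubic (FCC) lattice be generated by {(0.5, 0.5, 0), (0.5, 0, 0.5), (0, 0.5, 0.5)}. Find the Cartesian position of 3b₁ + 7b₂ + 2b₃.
(5, 2.5, 4.5)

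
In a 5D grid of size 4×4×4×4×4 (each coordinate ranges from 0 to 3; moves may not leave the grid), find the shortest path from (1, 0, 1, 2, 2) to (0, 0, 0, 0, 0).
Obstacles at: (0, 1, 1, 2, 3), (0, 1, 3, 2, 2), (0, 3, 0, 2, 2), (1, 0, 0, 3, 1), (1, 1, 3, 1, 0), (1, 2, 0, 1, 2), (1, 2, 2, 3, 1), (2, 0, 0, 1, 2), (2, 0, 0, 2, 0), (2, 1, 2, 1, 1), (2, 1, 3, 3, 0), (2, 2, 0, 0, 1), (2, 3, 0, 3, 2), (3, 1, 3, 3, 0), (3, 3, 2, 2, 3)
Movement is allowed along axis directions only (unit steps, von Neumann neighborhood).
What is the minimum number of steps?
6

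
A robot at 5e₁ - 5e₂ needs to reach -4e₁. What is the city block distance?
14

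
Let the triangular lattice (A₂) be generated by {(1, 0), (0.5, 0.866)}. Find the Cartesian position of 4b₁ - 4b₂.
(2, -3.464)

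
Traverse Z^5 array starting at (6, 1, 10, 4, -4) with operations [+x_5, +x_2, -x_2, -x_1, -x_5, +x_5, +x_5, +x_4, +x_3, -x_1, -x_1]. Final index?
(3, 1, 11, 5, -2)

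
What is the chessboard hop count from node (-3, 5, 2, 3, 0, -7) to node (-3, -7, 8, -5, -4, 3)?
12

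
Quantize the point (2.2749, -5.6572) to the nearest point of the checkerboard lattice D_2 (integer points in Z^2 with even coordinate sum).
(2, -6)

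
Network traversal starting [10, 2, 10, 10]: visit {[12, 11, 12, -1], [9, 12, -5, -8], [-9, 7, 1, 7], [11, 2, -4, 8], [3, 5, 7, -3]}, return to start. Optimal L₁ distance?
160
(one optimal route: (10, 2, 10, 10) → (12, 11, 12, -1) → (9, 12, -5, -8) → (3, 5, 7, -3) → (-9, 7, 1, 7) → (11, 2, -4, 8) → (10, 2, 10, 10))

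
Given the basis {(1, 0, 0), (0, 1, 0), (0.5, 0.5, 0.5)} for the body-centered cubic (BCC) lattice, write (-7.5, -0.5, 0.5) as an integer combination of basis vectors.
-8b₁ - b₂ + b₃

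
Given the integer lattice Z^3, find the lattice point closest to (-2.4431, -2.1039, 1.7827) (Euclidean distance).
(-2, -2, 2)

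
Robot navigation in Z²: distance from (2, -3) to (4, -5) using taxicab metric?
4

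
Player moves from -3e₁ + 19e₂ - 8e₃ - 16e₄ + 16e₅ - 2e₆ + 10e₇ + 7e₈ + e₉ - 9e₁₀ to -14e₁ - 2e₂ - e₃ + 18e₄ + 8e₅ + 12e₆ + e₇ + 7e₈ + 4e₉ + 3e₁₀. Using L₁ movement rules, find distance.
119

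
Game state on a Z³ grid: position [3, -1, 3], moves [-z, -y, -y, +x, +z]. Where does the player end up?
(4, -3, 3)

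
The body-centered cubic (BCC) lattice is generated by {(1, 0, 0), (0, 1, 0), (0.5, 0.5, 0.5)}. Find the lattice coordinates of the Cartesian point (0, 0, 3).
-3b₁ - 3b₂ + 6b₃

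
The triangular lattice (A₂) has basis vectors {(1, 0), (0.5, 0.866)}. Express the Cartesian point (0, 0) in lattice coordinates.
0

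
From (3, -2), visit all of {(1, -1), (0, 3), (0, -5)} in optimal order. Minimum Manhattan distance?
16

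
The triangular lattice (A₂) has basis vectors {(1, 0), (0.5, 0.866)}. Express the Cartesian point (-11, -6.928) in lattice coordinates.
-7b₁ - 8b₂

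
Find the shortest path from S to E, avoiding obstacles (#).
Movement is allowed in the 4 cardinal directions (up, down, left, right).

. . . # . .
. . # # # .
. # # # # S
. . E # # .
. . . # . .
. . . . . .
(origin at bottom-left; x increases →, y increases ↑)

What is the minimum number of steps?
8
(one shortest path: (5, 3) → (5, 2) → (5, 1) → (4, 1) → (4, 0) → (3, 0) → (2, 0) → (2, 1) → (2, 2))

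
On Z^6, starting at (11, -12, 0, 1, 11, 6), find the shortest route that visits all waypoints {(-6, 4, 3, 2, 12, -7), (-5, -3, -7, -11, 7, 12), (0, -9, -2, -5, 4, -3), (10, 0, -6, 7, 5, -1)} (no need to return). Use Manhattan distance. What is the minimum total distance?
168
(one optimal route: (11, -12, 0, 1, 11, 6) → (10, 0, -6, 7, 5, -1) → (-6, 4, 3, 2, 12, -7) → (0, -9, -2, -5, 4, -3) → (-5, -3, -7, -11, 7, 12))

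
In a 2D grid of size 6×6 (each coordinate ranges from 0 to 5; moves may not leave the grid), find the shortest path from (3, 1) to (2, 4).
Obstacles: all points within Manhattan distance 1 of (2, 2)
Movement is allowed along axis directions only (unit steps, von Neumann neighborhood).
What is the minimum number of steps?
6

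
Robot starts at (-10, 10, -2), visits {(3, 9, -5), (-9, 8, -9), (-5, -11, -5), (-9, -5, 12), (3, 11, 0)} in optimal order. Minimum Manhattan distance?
94
(one optimal route: (-10, 10, -2) → (3, 11, 0) → (3, 9, -5) → (-9, 8, -9) → (-5, -11, -5) → (-9, -5, 12))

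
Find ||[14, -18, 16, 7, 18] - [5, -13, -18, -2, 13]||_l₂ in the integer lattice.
36.9865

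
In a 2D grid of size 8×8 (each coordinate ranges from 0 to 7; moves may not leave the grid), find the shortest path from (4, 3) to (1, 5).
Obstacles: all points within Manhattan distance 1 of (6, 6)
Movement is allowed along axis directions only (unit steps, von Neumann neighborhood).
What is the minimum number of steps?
5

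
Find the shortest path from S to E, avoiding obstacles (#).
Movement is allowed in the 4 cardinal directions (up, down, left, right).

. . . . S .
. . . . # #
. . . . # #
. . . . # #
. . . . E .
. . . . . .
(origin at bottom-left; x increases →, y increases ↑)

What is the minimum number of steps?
6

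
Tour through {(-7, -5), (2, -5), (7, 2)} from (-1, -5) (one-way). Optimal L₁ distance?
27
(one optimal route: (-1, -5) → (-7, -5) → (2, -5) → (7, 2))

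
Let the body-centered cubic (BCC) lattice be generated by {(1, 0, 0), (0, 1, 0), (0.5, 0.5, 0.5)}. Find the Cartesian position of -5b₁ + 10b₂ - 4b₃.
(-7, 8, -2)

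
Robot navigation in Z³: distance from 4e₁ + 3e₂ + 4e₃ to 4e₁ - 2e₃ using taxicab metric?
9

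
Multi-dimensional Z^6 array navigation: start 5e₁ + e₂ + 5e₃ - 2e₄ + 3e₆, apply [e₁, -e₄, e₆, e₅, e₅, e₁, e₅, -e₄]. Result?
(7, 1, 5, -4, 3, 4)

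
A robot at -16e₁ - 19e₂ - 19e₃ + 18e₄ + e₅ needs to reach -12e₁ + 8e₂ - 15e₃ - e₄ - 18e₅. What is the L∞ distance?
27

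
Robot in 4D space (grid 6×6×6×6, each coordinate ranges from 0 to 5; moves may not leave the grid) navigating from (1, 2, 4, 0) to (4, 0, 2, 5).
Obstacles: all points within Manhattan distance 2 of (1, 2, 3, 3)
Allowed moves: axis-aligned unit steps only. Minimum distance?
12
(one shortest path: (1, 2, 4, 0) → (2, 2, 4, 0) → (3, 2, 4, 0) → (4, 2, 4, 0) → (4, 1, 4, 0) → (4, 0, 4, 0) → (4, 0, 3, 0) → (4, 0, 2, 0) → (4, 0, 2, 1) → (4, 0, 2, 2) → (4, 0, 2, 3) → (4, 0, 2, 4) → (4, 0, 2, 5))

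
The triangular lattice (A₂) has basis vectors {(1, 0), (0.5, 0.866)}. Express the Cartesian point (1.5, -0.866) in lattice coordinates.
2b₁ - b₂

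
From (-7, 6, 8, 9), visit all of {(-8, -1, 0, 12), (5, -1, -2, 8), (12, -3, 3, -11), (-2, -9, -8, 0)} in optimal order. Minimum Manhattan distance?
109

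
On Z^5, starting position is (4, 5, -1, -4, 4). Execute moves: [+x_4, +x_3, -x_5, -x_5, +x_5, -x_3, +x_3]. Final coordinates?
(4, 5, 0, -3, 3)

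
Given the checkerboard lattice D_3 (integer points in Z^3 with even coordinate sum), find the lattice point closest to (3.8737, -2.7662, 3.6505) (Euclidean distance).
(4, -3, 3)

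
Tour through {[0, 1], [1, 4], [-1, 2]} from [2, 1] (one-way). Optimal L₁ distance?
8
(one optimal route: (2, 1) → (0, 1) → (-1, 2) → (1, 4))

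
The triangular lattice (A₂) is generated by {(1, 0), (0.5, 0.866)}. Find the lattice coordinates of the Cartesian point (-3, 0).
-3b₁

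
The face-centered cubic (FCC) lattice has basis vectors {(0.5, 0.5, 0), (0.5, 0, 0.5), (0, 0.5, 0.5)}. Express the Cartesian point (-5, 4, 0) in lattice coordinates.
-b₁ - 9b₂ + 9b₃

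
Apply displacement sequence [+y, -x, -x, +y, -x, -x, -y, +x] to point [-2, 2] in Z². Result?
(-5, 3)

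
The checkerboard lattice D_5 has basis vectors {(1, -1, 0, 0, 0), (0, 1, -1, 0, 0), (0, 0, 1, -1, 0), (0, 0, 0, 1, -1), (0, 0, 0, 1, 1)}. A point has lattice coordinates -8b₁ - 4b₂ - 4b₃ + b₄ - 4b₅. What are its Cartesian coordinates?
(-8, 4, 0, 1, -5)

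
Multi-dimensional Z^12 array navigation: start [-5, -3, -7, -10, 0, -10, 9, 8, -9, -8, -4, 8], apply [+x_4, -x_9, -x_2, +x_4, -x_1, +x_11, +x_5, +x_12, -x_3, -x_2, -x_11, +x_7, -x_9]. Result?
(-6, -5, -8, -8, 1, -10, 10, 8, -11, -8, -4, 9)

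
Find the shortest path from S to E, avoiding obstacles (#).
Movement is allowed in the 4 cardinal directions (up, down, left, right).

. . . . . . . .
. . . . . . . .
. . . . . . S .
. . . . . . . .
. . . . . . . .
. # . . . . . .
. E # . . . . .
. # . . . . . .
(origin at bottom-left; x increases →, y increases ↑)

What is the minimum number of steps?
11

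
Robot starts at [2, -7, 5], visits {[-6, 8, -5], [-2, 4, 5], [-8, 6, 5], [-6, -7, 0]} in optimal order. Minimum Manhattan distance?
55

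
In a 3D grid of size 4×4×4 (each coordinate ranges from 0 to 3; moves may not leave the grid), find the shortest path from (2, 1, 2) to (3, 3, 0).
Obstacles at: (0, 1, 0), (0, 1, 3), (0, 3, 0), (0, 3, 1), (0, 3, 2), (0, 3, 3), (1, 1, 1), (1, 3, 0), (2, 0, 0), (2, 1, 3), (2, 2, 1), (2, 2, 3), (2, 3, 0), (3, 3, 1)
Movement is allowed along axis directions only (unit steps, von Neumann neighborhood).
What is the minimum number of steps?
5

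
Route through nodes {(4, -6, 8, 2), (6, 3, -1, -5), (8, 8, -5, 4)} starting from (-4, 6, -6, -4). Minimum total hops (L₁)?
70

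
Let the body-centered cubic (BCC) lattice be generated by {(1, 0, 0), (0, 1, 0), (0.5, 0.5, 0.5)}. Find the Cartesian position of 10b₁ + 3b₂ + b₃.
(10.5, 3.5, 0.5)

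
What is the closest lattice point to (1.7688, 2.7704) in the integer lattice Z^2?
(2, 3)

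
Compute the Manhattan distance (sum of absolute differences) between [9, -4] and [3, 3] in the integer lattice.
13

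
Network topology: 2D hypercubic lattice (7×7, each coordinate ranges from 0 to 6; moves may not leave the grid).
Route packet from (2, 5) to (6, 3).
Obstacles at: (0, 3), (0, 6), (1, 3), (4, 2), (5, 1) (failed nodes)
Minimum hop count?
6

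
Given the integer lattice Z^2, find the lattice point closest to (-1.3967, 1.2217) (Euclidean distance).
(-1, 1)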